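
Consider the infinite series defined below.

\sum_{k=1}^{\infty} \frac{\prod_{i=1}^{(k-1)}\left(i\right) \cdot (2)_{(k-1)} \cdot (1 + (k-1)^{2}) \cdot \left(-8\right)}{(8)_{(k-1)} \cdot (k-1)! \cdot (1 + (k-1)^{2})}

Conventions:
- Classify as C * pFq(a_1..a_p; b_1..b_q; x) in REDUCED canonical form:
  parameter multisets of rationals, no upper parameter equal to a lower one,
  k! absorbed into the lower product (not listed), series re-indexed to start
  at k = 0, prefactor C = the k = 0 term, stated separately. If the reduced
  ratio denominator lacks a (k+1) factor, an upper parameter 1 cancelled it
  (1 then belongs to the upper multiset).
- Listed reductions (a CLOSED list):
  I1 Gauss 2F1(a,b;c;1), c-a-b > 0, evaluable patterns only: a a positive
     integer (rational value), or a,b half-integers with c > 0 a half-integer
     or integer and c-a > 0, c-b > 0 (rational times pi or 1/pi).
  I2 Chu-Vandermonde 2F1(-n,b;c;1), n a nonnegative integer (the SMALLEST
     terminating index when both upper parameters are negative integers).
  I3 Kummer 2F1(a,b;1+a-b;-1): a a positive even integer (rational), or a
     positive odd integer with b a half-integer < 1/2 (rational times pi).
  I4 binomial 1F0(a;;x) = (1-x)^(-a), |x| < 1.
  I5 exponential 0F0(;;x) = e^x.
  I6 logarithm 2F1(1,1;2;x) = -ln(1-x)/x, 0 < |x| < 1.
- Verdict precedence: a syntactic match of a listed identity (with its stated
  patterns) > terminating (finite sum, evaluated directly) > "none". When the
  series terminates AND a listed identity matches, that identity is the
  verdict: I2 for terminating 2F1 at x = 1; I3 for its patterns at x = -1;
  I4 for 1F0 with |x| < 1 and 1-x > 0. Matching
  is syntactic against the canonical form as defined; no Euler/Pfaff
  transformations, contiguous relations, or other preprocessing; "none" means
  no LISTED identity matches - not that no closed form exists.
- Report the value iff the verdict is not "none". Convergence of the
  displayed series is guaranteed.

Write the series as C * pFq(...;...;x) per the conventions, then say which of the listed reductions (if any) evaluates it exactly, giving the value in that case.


x = 1 here; the reduced form reads 2F1, upper {1, 2}, lower {8}, C = -8. Verdict (x = 1): Gauss (I1, integer-parameter pattern) applies (x = 1: the Gamma ratio telescopes since c-a-b = 5 > 0 and a = 1 in Z>0). Hence: -\frac{56}{5}.

Key step: from the first term -8: the running product (prefactor -8) telescopes to a rising factorial.
Ratio: r(k) = 1 * (k+1) (k+2) / [(k+8) (k+1)] - poly over poly, x = 1 from leading terms; C = -8 at k = 0.


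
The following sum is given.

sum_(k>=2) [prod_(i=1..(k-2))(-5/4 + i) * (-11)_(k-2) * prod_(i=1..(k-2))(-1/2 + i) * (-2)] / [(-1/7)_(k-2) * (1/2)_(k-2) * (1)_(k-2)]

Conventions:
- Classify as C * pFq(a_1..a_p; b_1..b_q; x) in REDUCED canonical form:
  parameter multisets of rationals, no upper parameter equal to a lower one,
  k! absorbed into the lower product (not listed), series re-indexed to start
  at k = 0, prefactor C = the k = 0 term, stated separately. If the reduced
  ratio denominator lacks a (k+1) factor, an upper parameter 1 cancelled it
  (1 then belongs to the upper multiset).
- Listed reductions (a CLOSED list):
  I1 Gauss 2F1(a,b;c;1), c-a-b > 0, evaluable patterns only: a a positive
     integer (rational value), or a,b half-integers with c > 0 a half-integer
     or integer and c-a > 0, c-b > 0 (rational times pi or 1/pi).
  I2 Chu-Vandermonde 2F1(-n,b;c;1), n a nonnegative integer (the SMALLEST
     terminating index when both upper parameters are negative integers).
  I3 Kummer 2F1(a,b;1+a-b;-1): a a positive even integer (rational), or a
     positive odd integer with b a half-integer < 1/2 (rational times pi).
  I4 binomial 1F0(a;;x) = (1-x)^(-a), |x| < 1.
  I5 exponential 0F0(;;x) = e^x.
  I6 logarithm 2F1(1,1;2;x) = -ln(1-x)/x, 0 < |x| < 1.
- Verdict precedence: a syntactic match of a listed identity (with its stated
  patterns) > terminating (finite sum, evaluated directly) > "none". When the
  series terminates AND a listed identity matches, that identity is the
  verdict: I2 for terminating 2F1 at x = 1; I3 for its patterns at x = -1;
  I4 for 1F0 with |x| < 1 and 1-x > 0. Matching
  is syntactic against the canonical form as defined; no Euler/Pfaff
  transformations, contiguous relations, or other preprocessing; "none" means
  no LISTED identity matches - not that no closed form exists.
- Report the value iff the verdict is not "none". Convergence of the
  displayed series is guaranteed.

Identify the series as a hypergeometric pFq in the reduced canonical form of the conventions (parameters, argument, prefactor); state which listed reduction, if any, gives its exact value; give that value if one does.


With C = -2: the canonical form is 2F1(-11, -1/4; -1/7; 1). Verdict at x = 1: Chu-Vandermonde (I2) matches (terminating 2F1 at x = 1 with n = 11, b = -1/4, c = -1/7). Exact value: 415593723131/132070244352.

First insight: with t_0 = -2, (1)_k (C = -2, x = 1) is k! itself.
Step ratio: r(k) = 1 * (k-11) (k-1/4) / [(k-1/7) (k+1)] - rational in k, leading ratio 1; with t_0 = -2, classification follows.


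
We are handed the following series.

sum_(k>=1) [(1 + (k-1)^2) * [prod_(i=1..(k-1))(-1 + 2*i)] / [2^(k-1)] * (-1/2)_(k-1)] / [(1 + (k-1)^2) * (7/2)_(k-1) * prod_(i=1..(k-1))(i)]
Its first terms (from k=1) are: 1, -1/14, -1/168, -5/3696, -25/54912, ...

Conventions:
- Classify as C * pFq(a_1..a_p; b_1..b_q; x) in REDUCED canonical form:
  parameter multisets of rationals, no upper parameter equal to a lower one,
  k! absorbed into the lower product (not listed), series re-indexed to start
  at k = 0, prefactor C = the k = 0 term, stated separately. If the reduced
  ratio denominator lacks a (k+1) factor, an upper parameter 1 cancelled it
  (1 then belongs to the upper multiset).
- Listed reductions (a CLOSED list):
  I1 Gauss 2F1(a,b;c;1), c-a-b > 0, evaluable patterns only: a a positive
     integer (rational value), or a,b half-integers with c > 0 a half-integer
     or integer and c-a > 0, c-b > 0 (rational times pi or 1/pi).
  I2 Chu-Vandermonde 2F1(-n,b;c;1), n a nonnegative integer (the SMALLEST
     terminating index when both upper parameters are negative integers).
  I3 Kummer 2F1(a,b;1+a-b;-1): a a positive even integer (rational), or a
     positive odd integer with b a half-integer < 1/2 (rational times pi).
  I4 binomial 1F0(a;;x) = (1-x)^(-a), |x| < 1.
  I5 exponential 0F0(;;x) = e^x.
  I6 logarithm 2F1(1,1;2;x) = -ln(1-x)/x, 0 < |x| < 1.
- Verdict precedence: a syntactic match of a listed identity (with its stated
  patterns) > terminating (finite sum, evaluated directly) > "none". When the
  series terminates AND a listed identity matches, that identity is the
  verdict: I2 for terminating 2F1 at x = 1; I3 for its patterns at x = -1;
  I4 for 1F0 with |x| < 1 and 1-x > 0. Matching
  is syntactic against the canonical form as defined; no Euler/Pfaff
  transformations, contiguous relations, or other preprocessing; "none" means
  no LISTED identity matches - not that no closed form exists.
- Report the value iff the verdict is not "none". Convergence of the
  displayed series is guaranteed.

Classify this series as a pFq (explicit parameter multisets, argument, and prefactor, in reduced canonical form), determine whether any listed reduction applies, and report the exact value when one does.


Classification (C = 1): 2F1 with upper {-1/2, 1/2}, lower {7/2}, argument x = 1. Verdict at x = 1: Gauss (I1, half-integer pattern) matches (x = 1; upper {-1/2, 1/2} half-integers, c = 7/2 in the evaluable pattern). Its exact value is (75/256) * pi.

Key step: with t_0 = 1, the odd product 1*3*...*(2k-1) (prefactor 1) is 2^k (1/2)_k.
Adjacent-term ratio: r(k) = 1 * (k-1/2) (k+1/2) / [(k+7/2) (k+1)] - poly over poly, x = 1 from leading terms; C = 1 at k = 0.


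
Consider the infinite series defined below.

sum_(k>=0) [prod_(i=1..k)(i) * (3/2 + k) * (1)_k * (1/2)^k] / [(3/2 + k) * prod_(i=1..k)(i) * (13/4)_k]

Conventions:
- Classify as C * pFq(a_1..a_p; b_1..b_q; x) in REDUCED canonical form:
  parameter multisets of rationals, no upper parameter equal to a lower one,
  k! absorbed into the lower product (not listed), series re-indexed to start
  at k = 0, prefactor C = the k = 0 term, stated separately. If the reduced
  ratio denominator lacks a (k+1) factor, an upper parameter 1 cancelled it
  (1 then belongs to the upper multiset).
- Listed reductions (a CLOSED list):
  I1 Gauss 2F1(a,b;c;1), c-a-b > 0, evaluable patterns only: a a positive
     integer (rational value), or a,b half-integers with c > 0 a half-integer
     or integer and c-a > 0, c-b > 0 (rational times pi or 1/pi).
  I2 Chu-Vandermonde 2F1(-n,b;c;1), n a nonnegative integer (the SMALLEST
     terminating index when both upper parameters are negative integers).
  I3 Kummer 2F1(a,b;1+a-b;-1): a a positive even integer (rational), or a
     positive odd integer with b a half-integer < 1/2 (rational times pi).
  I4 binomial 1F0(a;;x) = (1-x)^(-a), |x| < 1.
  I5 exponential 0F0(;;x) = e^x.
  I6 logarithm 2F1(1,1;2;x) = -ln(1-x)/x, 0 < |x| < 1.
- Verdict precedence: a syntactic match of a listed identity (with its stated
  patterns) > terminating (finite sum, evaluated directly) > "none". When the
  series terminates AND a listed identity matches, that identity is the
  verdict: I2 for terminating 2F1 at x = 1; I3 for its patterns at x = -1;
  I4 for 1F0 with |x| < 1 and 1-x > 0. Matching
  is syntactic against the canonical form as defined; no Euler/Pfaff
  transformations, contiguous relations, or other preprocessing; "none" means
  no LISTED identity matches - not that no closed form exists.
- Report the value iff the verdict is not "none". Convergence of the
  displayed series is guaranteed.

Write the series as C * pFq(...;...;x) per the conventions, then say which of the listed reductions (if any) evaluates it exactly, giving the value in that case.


This is 1 * 2F1(1, 1; 13/4; 1/2) in reduced canonical form. Verdict: no listed reduction: x = 1/2 and upper {1, 1} fail every I1-I6 pattern.

The tell: t_0 = 1 here, and the running product (C = 1, x = 1/2) telescopes to a rising factorial.
Consecutive-term ratio: r(k) = (1/2) * (k+1) (k+1) / [(k+13/4) (k+1)] - rational in k. x = (1/2); t_0 = 1; negate the roots.


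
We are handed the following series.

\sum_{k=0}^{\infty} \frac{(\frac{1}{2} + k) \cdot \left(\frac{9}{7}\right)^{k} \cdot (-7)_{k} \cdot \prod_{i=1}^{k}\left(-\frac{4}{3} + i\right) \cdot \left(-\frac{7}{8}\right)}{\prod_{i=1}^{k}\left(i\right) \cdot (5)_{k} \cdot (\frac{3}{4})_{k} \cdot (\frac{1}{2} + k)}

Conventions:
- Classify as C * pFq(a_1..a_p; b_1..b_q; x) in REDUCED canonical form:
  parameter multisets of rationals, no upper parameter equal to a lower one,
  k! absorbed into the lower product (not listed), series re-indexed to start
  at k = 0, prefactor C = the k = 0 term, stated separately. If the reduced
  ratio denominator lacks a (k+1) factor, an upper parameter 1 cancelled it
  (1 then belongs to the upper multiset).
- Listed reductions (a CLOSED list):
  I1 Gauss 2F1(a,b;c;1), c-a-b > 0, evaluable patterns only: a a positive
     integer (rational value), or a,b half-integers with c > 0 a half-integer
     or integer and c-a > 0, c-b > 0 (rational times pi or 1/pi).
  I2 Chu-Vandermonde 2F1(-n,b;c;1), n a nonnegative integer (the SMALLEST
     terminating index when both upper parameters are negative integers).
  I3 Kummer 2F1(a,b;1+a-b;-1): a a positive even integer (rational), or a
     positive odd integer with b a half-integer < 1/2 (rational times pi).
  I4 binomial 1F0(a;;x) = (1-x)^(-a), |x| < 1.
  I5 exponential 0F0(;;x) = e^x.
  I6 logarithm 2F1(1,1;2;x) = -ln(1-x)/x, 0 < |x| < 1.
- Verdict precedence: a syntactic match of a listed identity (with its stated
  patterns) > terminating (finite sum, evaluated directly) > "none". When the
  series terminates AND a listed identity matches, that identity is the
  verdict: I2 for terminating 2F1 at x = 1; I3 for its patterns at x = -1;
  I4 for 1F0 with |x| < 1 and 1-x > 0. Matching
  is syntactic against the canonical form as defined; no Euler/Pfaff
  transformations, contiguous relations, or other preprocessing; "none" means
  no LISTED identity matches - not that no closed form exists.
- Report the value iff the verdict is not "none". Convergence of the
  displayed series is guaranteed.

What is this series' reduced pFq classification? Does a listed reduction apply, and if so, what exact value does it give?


With C = -\frac{7}{8}: the canonical form is 2F2(-7, -\frac{1}{3}; \frac{3}{4}, 5; \frac{9}{7}). Verdict: terminating - the sum ends at index 7 because -7 is a negative integer; exact evaluation follows. Hence: -\frac{3401313894977}{2375262720600}.

Key step: with t_0 = -\frac{7}{8}, the running product (prefactor -7/8) telescopes to a rising factorial.
Ratio: r(k) = \frac{9}{7} * (k-7) (k-\frac{1}{3}) / [(k+\frac{3}{4}) (k+5) (k+1)] - rational in k, leading ratio \frac{9}{7}; with t_0 = -\frac{7}{8}, classification follows.


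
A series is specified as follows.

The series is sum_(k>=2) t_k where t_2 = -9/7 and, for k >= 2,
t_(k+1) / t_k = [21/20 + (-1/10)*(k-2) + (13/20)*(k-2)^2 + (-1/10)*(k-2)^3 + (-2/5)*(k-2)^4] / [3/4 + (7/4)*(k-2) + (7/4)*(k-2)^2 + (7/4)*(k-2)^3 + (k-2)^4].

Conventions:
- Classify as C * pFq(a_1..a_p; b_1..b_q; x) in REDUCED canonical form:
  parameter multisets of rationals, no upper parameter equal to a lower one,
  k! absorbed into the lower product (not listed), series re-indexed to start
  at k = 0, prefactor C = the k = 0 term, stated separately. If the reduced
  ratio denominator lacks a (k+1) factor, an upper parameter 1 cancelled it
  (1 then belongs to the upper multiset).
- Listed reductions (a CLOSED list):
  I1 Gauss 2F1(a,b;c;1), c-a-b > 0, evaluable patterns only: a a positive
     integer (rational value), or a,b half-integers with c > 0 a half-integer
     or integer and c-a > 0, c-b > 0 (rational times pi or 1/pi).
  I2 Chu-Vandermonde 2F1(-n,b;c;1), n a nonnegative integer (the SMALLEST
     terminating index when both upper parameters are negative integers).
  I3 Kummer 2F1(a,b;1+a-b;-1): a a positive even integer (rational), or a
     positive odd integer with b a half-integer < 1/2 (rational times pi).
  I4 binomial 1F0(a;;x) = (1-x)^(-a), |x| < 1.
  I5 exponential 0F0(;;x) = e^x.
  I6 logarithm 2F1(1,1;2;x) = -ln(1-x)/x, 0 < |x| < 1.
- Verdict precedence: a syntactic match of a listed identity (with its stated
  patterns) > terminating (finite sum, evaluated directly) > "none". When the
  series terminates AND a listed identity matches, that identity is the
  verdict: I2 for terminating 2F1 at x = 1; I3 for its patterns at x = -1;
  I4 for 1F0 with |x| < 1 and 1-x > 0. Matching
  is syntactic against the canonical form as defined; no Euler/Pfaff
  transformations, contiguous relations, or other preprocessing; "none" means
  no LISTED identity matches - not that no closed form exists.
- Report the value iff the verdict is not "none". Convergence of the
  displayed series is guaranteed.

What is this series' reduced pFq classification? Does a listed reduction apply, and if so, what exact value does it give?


Reduced: x = -2/5, 2F1, upper = {-3/2, 7/4}, lower = {3/4}, C = -9/7. Verdict: none - this 2F1 at x = -2/5 matches no listed pattern, and upper {-3/2, 7/4} holds no stopper.

First insight: t_0 = -9/7 here, and roots of the ratio polynomials (C = -9/7) are the negated parameters.
Term ratio: r(k) = (-2/5) * (k-3/2) (k+7/4) / [(k+3/4) (k+1)] ; factor over Q: parameters, x = (-2/5), and C = -9/7.


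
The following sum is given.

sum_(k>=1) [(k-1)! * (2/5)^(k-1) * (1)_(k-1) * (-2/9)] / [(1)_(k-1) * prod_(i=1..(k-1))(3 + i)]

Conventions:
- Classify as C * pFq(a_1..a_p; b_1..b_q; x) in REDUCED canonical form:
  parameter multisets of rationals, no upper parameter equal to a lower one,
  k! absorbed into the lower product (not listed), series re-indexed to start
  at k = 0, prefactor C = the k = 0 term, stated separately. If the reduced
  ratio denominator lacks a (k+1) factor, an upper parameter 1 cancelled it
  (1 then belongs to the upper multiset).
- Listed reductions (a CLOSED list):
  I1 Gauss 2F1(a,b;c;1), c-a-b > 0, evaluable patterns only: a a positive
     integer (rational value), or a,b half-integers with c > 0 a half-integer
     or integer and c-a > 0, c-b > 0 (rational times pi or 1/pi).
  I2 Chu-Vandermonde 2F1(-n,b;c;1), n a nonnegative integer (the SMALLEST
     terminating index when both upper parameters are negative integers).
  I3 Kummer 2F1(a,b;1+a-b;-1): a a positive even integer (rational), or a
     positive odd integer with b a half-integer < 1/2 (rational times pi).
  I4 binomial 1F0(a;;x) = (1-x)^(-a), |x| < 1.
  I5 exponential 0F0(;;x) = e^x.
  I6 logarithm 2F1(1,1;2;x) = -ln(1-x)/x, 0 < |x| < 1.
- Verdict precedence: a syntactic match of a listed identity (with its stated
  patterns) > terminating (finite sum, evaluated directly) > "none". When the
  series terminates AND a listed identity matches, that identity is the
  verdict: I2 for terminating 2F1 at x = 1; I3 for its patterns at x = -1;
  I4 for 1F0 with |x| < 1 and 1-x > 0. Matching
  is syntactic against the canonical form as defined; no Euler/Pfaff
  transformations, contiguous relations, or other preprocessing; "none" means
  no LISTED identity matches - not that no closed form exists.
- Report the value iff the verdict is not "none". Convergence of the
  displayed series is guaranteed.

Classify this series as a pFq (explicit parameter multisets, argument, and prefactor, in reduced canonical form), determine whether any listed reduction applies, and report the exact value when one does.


With C = -2/9: the canonical form is 2F1(1, 1; 4; 2/5). Verdict: none - at argument 2/5 the multisets {1, 1} ; {4} match no listed identity.

First insight: from the first term -2/9: (1)_k (C = -2/9) is k! itself.
Ratio: r(k) = (2/5) * (k+1) (k+1) / [(k+4) (k+1)] ; factor over Q: parameters, x = (2/5), and C = -2/9.


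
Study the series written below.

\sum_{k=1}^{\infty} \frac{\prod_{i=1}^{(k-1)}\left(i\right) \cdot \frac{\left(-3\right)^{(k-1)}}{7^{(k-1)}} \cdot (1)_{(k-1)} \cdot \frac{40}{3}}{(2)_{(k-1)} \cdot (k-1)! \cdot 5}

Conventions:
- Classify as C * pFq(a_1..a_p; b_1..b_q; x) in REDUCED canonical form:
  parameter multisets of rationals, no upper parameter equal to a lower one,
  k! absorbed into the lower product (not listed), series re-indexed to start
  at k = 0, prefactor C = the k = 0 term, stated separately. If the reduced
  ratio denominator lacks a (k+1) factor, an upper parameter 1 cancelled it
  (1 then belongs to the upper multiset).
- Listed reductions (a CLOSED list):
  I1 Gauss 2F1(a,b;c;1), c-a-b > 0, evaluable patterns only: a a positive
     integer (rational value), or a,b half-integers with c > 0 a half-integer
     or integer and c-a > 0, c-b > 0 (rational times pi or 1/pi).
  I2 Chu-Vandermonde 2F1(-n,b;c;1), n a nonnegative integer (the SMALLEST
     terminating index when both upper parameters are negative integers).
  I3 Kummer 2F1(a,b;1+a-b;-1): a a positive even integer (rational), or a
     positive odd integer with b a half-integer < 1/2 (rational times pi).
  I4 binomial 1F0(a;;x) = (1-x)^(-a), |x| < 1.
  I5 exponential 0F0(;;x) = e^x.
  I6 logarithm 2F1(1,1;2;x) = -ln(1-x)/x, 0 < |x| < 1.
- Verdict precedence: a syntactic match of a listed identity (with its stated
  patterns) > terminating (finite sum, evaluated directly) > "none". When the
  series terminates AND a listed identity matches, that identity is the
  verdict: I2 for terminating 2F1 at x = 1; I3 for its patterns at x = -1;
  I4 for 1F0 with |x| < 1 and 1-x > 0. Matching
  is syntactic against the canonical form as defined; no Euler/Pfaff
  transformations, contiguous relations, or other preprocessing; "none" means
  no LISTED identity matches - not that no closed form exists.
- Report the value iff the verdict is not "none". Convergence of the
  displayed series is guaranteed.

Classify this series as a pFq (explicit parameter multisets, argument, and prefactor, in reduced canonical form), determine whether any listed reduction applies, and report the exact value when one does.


At argument -\frac{3}{7}: a 2F1 with upper {1, 1}, lower {2}, scaled by C = \frac{8}{3}. Verdict (x = -\frac{3}{7}): logarithm (I6) applies (the logarithm: parameters (1,1;2), x = -\frac{3}{7}). Value: \frac{56}{9} \cdot \ln\left(\frac{10}{7}\right).

First insight: t_0 being \frac{8}{3}, the running product (C = 8/3, x = -3/7) telescopes to a rising factorial.
Ratio: r(k) = -\frac{3}{7} * (k+1) (k+1) / [(k+2) (k+1)] - poly over poly, x = -\frac{3}{7} from leading terms; C = \frac{8}{3} at k = 0.


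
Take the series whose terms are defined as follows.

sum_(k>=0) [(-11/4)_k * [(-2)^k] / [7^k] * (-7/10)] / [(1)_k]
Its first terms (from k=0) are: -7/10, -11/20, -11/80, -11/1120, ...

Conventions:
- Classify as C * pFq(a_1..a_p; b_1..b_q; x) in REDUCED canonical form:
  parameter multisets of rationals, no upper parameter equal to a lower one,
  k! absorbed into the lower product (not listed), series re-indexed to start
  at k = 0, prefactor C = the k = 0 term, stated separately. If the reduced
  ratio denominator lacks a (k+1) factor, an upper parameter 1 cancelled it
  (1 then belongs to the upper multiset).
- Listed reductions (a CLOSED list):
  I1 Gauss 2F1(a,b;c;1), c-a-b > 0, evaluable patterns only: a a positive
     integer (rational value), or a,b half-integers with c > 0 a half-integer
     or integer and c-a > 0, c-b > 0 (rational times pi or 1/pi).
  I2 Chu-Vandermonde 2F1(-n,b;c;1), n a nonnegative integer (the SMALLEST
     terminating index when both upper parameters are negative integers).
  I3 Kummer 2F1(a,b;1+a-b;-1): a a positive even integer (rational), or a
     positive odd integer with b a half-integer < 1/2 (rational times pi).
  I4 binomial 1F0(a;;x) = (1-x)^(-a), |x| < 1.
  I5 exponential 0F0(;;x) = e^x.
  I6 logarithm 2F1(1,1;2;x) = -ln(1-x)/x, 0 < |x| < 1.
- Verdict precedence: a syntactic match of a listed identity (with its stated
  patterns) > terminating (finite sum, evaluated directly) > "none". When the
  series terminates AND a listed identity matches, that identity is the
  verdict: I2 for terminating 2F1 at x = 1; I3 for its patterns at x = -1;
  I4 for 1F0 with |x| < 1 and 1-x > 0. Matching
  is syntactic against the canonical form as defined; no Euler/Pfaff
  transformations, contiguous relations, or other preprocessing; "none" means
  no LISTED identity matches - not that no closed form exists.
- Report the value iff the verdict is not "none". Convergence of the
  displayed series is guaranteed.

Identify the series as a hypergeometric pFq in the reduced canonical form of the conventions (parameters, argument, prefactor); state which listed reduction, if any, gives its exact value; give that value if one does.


Prefactor -7/10, argument -2/7: 1F0 with upper {-11/4} over lower {-}. Verdict at x = -2/7: the binomial series (I4) matches (the 1F0 binomial series: exponent 11/4, x = -2/7). Value: (-7/10) * (9/7)^(11/4).

Key step: with t_0 = -7/10, (1)_k (C = -7/10) is k! itself.
Consecutive-term ratio: r(k) = (-2/7) * (k-11/4) / [(k+1)] - rational; roots negated = parameters, x = (-2/7), C = -7/10.


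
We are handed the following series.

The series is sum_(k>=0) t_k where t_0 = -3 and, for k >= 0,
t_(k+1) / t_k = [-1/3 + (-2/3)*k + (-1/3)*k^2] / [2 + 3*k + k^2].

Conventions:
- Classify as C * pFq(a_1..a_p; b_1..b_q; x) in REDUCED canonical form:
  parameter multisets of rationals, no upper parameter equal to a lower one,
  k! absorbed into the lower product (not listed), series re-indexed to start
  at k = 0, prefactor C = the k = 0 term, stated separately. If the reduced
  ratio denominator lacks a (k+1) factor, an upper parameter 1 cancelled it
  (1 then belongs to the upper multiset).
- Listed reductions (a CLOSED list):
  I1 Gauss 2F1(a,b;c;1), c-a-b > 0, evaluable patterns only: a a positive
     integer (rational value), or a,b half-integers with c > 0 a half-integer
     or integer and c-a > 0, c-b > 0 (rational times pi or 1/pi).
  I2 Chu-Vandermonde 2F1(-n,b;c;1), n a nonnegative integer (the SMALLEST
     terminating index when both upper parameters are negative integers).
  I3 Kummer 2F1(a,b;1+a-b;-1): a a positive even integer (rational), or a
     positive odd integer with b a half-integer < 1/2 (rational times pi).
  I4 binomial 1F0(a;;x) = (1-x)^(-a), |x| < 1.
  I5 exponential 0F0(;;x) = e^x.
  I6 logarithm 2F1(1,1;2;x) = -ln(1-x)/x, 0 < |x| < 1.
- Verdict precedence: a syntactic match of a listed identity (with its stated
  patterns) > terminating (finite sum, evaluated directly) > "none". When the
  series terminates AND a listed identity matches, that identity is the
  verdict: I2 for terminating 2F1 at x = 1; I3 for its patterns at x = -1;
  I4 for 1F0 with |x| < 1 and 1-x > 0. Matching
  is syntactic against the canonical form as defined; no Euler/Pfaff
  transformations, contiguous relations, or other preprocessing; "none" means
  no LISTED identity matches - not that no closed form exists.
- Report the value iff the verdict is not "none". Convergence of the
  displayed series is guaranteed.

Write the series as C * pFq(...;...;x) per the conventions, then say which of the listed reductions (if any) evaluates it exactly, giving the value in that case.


Canonical form: C = -3 times 2F1 with upper {1, 1}, lower {2}, x = -1/3. Verdict (x = -1/3): the I6 logarithm reduction applies (the logarithm: parameters (1,1;2), x = -1/3). Its exact value is (-9) * ln(4/3).

Key step: x = (-1/3) and factor the ratio over Q (prefactor -3): negated roots = parameters.
Term ratio: r(k) = (-1/3) * (k+1) (k+1) / [(k+2) (k+1)] ; factor over Q: parameters, x = (-1/3), and C = -3.


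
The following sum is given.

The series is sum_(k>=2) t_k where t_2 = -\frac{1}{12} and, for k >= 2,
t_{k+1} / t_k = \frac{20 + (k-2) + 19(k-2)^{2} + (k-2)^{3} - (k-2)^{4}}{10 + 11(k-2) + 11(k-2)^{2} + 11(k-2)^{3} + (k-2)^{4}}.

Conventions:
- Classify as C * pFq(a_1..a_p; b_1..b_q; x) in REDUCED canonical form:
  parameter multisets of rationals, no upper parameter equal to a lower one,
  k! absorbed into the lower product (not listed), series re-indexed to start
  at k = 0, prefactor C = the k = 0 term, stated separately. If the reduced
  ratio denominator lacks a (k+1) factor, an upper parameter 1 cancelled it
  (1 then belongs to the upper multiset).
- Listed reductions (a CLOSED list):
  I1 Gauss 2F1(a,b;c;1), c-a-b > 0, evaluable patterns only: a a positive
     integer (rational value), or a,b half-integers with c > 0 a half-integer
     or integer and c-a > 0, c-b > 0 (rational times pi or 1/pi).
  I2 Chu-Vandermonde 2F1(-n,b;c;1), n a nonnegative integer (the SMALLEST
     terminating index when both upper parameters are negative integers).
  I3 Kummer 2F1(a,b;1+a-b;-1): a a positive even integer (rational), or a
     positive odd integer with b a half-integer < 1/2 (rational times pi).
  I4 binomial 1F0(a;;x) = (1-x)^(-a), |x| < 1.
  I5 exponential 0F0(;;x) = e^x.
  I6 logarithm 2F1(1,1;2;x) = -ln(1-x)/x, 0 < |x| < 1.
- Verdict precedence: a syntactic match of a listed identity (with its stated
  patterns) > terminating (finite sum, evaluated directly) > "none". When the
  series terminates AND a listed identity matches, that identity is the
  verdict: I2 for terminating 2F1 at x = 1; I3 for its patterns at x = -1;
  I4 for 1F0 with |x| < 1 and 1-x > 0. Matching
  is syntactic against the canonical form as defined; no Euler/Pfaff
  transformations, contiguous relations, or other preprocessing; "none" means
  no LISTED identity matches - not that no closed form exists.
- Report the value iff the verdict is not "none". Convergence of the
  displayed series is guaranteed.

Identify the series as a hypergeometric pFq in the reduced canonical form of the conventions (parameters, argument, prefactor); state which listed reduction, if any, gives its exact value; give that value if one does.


The series (x = -1) is 2F1: upper {-5, 4}, lower {10}, prefactor -\frac{1}{12}. Verdict: Kummer's theorem (I3) fires (x = -1; c = 10 equals 1+a-b for upper {-5, 4}: listed pattern). Its exact value is -\frac{1}{2}.

Key observation: t_0 = -\frac{1}{12} here, and cancel k^2 + 1 from the displayed ratio first; then C = -1/12.
Adjacent-term ratio: r(k) = -1 * (k-5) (k+4) / [(k+10) (k+1)] - rational in k, leading ratio -1; with t_0 = -\frac{1}{12}, classification follows.


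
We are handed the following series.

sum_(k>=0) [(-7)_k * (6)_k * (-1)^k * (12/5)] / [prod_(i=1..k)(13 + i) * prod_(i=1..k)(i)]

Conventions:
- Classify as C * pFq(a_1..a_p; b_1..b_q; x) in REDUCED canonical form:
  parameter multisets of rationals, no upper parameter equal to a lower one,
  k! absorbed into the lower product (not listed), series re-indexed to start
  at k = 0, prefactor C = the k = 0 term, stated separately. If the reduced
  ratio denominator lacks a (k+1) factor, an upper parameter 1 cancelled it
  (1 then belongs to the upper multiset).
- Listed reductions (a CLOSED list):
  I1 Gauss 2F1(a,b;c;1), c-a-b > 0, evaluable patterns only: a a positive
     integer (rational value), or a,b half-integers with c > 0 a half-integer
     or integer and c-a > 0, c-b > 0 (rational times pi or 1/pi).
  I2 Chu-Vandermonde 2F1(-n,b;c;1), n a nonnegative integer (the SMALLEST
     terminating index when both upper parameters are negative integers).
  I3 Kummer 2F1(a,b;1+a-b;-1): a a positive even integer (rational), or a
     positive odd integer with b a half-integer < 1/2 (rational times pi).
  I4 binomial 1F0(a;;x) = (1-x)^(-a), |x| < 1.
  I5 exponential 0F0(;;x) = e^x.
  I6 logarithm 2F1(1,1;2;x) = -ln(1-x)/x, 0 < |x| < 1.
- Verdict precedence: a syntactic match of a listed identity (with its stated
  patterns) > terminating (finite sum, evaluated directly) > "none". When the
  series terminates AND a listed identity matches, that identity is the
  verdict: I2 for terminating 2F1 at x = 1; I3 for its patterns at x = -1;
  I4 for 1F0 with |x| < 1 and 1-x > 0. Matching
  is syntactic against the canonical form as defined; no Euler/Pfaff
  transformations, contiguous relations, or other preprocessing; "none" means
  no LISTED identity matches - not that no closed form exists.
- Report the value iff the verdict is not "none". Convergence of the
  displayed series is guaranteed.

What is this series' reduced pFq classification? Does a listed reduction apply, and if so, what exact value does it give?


Prefactor 12/5, argument -1: 2F1 with upper {-7, 6} over lower {14}. Verdict: Kummer's theorem (I3) applies (x = -1; c = 14 equals 1+a-b for upper {-7, 6}: listed pattern). Its exact value is 858/25.

The tell: from the first term 12/5: the product of the first k integers (prefactor 12/5) is k!.
Term ratio: r(k) = (-1) * (k-7) (k+6) / [(k+14) (k+1)] - poly over poly, x = (-1) from leading terms; C = 12/5 at k = 0.


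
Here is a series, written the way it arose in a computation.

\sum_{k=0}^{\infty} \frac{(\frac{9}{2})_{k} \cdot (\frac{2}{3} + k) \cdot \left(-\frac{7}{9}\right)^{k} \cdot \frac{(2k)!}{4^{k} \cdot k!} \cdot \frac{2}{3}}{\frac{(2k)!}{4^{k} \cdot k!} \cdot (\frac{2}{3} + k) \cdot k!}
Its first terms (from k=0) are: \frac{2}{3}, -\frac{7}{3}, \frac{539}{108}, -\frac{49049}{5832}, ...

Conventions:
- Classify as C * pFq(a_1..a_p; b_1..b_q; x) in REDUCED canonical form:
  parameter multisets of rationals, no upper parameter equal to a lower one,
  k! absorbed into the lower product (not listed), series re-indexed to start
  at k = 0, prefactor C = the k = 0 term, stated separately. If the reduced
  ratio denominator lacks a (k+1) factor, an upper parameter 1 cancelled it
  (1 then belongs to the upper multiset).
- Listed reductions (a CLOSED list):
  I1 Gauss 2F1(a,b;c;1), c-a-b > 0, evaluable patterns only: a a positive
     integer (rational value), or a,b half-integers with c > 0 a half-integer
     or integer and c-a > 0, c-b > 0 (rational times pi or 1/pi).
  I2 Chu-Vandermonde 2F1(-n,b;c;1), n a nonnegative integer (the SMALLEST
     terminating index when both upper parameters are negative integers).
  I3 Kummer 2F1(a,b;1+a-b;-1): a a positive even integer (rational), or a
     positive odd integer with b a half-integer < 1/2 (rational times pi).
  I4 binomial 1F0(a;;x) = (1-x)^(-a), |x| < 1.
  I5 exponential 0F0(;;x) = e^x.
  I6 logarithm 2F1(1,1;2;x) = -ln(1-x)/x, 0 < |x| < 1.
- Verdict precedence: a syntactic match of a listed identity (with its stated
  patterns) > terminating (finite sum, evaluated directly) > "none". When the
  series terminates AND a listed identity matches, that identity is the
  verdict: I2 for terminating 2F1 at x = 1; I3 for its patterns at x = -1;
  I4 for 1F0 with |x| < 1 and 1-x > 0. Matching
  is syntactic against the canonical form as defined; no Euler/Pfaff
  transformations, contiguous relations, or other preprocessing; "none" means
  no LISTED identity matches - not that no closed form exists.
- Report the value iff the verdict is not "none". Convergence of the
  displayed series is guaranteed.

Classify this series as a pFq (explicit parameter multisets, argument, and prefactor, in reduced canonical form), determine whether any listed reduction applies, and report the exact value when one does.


Structural cue: t_0 being \frac{2}{3}, the (2k)!/(4^k k!) block (C = 2/3) is the Pochhammer (1/2)_k.
Adjacent-term ratio: r(k) = -\frac{7}{9} * (k+\frac{9}{2}) / [(k+1)] - rational in k, leading ratio -\frac{7}{9}; with t_0 = \frac{2}{3}, classification follows.

This is \frac{2}{3} * 1F0(\frac{9}{2}; -; -\frac{7}{9}) in reduced canonical form. Verdict: binomial (I4) matches (the 1F0 binomial series: exponent -9/2, x = -\frac{7}{9}). Hence: \frac{2}{3} \cdot \left(\frac{16}{9}\right)^{-\frac{9}{2}}.


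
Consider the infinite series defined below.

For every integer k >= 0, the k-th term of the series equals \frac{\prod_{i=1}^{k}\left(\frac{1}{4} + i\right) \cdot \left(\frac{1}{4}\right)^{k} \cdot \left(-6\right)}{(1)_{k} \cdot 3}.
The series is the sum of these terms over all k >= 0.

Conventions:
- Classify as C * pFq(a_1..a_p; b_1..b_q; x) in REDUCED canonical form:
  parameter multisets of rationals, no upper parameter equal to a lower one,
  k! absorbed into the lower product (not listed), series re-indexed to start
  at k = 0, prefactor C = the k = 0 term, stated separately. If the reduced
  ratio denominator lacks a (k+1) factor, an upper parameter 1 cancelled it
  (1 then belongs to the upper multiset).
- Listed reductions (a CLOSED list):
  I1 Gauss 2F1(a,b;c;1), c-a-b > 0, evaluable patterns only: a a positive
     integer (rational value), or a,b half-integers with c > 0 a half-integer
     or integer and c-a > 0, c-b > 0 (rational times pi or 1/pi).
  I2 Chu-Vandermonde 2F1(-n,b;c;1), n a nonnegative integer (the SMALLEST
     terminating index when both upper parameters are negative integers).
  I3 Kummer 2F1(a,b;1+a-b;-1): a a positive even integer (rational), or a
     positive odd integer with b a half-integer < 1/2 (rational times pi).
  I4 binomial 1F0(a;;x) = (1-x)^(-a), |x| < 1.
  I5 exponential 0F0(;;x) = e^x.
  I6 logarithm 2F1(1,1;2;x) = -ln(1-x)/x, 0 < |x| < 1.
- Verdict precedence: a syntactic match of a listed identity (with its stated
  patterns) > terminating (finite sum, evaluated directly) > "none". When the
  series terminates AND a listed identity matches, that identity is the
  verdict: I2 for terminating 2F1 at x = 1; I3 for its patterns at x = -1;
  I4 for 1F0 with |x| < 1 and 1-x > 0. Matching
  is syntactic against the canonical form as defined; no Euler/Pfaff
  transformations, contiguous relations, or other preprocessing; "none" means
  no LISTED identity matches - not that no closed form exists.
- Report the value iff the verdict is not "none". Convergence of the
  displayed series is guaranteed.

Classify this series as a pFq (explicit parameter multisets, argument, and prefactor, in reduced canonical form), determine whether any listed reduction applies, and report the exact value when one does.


At argument \frac{1}{4}: a 1F0 with upper {\frac{5}{4}}, lower {-}, scaled by C = -2. Verdict (x = \frac{1}{4}): the I4 binomial reduction applies (the 1F0 binomial series: exponent -5/4, x = \frac{1}{4}). Value: \left(-2\right) \cdot \left(\frac{3}{4}\right)^{-\frac{5}{4}}.

First insight: from the first term -2: the constant factors (C = -2, x = 1/4) combine into one prefactor.
Adjacent-term ratio: r(k) = \frac{1}{4} * (k+\frac{5}{4}) / [(k+1)] - rational in k, leading ratio \frac{1}{4}; with t_0 = -2, classification follows.


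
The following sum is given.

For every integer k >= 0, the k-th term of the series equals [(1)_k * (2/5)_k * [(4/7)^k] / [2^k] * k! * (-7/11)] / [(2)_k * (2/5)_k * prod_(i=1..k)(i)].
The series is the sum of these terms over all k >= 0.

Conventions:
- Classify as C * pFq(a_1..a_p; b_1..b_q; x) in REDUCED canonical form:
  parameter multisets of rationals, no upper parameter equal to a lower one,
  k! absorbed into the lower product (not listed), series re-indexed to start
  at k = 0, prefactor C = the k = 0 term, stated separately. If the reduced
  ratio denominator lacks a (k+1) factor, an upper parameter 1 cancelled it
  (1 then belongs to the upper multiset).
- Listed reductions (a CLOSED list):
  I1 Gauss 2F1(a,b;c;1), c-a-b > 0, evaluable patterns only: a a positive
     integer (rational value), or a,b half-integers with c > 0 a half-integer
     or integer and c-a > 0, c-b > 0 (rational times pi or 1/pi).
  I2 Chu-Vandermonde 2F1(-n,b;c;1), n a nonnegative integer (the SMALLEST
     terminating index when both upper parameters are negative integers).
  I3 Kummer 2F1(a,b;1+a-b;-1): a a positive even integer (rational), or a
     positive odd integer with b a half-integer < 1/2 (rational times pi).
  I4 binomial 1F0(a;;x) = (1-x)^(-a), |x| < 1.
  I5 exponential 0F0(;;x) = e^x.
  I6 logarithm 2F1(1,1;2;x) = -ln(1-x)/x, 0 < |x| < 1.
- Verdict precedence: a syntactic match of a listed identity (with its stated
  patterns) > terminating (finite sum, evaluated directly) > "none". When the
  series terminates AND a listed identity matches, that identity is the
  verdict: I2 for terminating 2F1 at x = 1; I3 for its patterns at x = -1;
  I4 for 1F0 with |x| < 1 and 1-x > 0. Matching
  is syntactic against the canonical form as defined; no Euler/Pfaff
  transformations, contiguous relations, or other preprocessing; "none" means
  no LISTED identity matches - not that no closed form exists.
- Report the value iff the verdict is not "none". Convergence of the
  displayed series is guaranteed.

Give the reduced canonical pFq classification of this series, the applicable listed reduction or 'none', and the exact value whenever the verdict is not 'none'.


Canonical form: C = -7/11 times 2F1 with upper {1, 1}, lower {2}, x = 2/7. Verdict: the I6 logarithm reduction matches (the logarithm: parameters (1,1;2), x = 2/7). Value: (49/22) * ln(5/7).

Key step: t_0 being -7/11, the factorial ratio (C = -7/11) (k+a-1)!/(a-1)! is a rising factorial (a)_k.
Consecutive-term ratio: r(k) = (2/7) * (k+1) (k+1) / [(k+2) (k+1)] ; factor over Q: parameters, x = (2/7), and C = -7/11.


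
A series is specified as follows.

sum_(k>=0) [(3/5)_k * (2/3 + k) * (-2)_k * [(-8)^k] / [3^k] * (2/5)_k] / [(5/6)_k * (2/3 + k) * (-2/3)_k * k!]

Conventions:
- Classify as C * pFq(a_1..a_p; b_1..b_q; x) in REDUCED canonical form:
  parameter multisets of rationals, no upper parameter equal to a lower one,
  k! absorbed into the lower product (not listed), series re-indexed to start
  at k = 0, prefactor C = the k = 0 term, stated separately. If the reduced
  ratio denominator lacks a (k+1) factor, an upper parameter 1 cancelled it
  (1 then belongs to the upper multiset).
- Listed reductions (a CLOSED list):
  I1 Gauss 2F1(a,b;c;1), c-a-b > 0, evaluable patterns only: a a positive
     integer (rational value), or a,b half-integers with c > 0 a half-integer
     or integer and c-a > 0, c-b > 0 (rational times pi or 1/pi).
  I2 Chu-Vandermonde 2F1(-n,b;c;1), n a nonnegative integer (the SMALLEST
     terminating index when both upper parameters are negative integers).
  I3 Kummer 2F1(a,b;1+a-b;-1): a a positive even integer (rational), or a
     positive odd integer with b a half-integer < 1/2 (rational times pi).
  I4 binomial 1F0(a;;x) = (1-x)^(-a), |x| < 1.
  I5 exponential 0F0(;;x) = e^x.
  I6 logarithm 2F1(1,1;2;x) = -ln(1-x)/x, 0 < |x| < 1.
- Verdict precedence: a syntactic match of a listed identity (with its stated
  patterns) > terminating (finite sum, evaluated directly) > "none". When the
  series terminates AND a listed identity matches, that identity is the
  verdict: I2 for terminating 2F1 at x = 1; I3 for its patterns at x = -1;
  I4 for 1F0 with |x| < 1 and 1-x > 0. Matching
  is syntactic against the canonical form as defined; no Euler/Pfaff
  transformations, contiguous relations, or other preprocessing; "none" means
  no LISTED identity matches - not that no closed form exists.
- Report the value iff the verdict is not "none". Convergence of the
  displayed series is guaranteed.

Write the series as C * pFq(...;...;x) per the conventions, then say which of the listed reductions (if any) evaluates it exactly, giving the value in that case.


Structural cue: x = (-8/3) and k + 2/3 divides numerator and denominator alike; prefactor 1 after cancelling.
Step ratio: r(k) = (-8/3) * (k-2) (k+2/5) (k+3/5) / [(k-2/3) (k+5/6) (k+1)] - rational; roots negated = parameters, x = (-8/3), C = 1.

Prefactor 1, argument -8/3: 3F2 with upper {-2, 2/5, 3/5} over lower {-2/3, 5/6}. Verdict: terminating - the sum ends at index 2 because -2 is a negative integer; exact evaluation follows. Exact value: -431897/34375.
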